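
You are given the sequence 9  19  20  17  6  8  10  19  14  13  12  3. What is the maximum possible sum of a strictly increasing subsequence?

Let S[i] be the best sum of a strictly increasing subsequence ending at i:
i:      1  2  3  4  5  6  7  8  9 10 11 12
a[i]:   9 19 20 17  6  8 10 19 14 13 12  3
S:      9 28 48 26  6 14 24 45 38 37 36  3
Maximum is 48 (e.g. 9 + 19 + 20).

48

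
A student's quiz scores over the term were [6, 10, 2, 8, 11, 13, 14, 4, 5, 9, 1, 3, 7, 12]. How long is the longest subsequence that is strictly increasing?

5

Let dp[i] be the length of the longest such subsequence ending at index i:
i:      1  2  3  4  5  6  7  8  9 10 11 12 13 14
a[i]:   6 10  2  8 11 13 14  4  5  9  1  3  7 12
dp:     1  2  1  2  3  4  5  2  3  4  1  2  4  5
Maximum dp value is 5.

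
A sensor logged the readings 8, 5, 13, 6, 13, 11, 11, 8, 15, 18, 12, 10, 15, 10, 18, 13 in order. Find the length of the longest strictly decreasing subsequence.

3

Let dp[i] be the longest strictly decreasing subsequence ending at i:
i:      1  2  3  4  5  6  7  8  9 10 11 12 13 14 15 16
a[i]:   8  5 13  6 13 11 11  8 15 18 12 10 15 10 18 13
dp:     1  2  1  2  1  2  2  3  1  1  2  3  2  3  1  3
Maximum is 3.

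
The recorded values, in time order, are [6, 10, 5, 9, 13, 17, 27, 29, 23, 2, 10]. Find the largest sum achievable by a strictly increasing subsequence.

102

Let S[i] be the best sum of a strictly increasing subsequence ending at i:
i:       1   2   3   4   5   6   7   8   9  10  11
a[i]:    6  10   5   9  13  17  27  29  23   2  10
S:       6  16   5  15  29  46  73 102  69   2  25
Maximum is 102 (e.g. 6 + 10 + 13 + 17 + 27 + 29).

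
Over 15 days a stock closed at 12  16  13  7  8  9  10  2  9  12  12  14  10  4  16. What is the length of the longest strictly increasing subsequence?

7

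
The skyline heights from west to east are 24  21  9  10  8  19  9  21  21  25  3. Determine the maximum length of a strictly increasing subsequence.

5

Let dp[i] be the length of the longest such subsequence ending at index i:
i:      1  2  3  4  5  6  7  8  9 10 11
a[i]:  24 21  9 10  8 19  9 21 21 25  3
dp:     1  1  1  2  1  3  2  4  4  5  1
Maximum dp value is 5.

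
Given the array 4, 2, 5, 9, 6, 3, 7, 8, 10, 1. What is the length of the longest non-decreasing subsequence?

Let dp[i] be the length of the longest such subsequence ending at index i:
i:      1  2  3  4  5  6  7  8  9 10
a[i]:   4  2  5  9  6  3  7  8 10  1
dp:     1  1  2  3  3  2  4  5  6  1
Maximum dp value is 6.

6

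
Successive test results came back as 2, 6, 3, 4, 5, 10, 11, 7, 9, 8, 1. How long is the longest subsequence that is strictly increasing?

Let dp[i] be the length of the longest such subsequence ending at index i:
i:      1  2  3  4  5  6  7  8  9 10 11
a[i]:   2  6  3  4  5 10 11  7  9  8  1
dp:     1  2  2  3  4  5  6  5  6  6  1
Maximum dp value is 6.

6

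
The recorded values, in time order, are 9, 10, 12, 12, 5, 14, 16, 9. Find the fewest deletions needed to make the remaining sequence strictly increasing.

Fewest deletions = n − (longest strictly increasing subsequence).
Patience tails:
9 → extends → [9]
10 → extends → [9, 10]
12 → extends → [9, 10, 12]
12 → already a tail → [9, 10, 12]
5 → replaces 9 → [5, 10, 12]
14 → extends → [5, 10, 12, 14]
16 → extends → [5, 10, 12, 14, 16]
9 → replaces 10 → [5, 9, 12, 14, 16]
Longest strictly increasing subsequence has length 5, so deletions = 8 − 5 = 3.

3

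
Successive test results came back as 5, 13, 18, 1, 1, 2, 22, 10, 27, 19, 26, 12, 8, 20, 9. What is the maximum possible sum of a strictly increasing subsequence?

85

Let S[i] be the best sum of a strictly increasing subsequence ending at i:
i:      1  2  3  4  5  6  7  8  9 10 11 12 13 14 15
a[i]:   5 13 18  1  1  2 22 10 27 19 26 12  8 20  9
S:      5 18 36  1  1  3 58 15 85 55 84 27 13 75 22
Maximum is 85 (e.g. 5 + 13 + 18 + 22 + 27).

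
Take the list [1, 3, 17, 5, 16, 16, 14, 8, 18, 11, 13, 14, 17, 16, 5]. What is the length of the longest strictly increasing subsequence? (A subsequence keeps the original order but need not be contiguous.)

Track the smallest tail for each achievable length (strict):
1 → extends → [1]
3 → extends → [1, 3]
17 → extends → [1, 3, 17]
5 → replaces 17 → [1, 3, 5]
16 → extends → [1, 3, 5, 16]
16 → already a tail → [1, 3, 5, 16]
14 → replaces 16 → [1, 3, 5, 14]
8 → replaces 14 → [1, 3, 5, 8]
18 → extends → [1, 3, 5, 8, 18]
11 → replaces 18 → [1, 3, 5, 8, 11]
13 → extends → [1, 3, 5, 8, 11, 13]
14 → extends → [1, 3, 5, 8, 11, 13, 14]
17 → extends → [1, 3, 5, 8, 11, 13, 14, 17]
16 → replaces 17 → [1, 3, 5, 8, 11, 13, 14, 16]
5 → already a tail → [1, 3, 5, 8, 11, 13, 14, 16]
Eight tails, so the longest strictly increasing subsequence has length 8 (e.g. 1, 3, 5, 8, 11, 13, 14, 17).

8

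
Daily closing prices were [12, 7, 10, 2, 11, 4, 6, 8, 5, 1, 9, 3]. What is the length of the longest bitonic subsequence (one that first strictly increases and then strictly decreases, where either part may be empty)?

6

inc[i] = longest strictly increasing subsequence ending at i; dec[i] = longest strictly decreasing subsequence starting at i:
i:      1  2  3  4  5  6  7  8  9 10 11 12
a[i]:  12  7 10  2 11  4  6  8  5  1  9  3
inc:    1  1  2  1  3  2  3  4  3  1  5  2
dec:    5  4  4  2  4  2  3  3  2  1  2  1
Best peak at i=5 (value 11): inc=3, dec=4, length 3+4−1 = 6.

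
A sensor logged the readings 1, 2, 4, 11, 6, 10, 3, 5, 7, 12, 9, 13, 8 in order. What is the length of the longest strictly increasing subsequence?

7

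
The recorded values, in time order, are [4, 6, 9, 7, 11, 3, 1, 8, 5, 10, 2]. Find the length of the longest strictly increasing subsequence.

5

Let dp[i] be the length of the longest such subsequence ending at index i:
i:      1  2  3  4  5  6  7  8  9 10 11
a[i]:   4  6  9  7 11  3  1  8  5 10  2
dp:     1  2  3  3  4  1  1  4  2  5  2
Maximum dp value is 5.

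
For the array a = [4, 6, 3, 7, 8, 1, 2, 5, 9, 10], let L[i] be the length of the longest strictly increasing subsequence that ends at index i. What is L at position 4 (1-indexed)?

dp[i] = 1 + max{dp[j] : j<i, a[j]<a[i]} (or 1 if no such j):
i:      1  2  3  4  5  6  7  8  9 10
a[i]:   4  6  3  7  8  1  2  5  9 10
dp:     1  2  1  3  4  1  2  3  5  6
At index 4 the value is 3.

3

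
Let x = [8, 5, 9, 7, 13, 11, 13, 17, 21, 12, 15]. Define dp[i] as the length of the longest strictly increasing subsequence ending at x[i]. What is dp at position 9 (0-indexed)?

dp[i] = 1 + max{dp[j] : j<i, x[j]<x[i]} (or 1 if no such j):
i:      0  1  2  3  4  5  6  7  8  9 10
x[i]:   8  5  9  7 13 11 13 17 21 12 15
dp:     1  1  2  2  3  3  4  5  6  4  5
At index 9 the value is 4.

4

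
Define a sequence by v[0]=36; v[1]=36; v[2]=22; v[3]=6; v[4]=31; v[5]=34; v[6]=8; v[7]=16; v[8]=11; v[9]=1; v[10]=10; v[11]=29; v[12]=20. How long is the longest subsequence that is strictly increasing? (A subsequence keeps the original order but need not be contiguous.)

4

Track the smallest tail for each achievable length (strict):
36 → extends → [36]
36 → already a tail → [36]
22 → replaces 36 → [22]
6 → replaces 22 → [6]
31 → extends → [6, 31]
34 → extends → [6, 31, 34]
8 → replaces 31 → [6, 8, 34]
16 → replaces 34 → [6, 8, 16]
11 → replaces 16 → [6, 8, 11]
1 → replaces 6 → [1, 8, 11]
10 → replaces 11 → [1, 8, 10]
29 → extends → [1, 8, 10, 29]
20 → replaces 29 → [1, 8, 10, 20]
Four tails, so the longest strictly increasing subsequence has length 4 (e.g. 6, 8, 16, 29).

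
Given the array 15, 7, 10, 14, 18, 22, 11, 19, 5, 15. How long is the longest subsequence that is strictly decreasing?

4

Negate each value so 'decreasing' becomes 'increasing', then run patience tails on the negated sequence:
-15 → extends → [-15]
-7 → extends → [-15, -7]
-10 → replaces -7 → [-15, -10]
-14 → replaces -10 → [-15, -14]
-18 → replaces -15 → [-18, -14]
-22 → replaces -18 → [-22, -14]
-11 → extends → [-22, -14, -11]
-19 → replaces -14 → [-22, -19, -11]
-5 → extends → [-22, -19, -11, -5]
-15 → replaces -11 → [-22, -19, -15, -5]
Four tails, so the longest strictly decreasing subsequence of the original has length 4.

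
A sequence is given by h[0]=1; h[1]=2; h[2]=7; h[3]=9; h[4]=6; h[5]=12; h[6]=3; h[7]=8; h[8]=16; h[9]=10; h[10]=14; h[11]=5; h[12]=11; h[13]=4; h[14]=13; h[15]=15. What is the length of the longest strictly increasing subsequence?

8

Let dp[i] be the length of the longest such subsequence ending at index i:
i:      0  1  2  3  4  5  6  7  8  9 10 11 12 13 14 15
h[i]:   1  2  7  9  6 12  3  8 16 10 14  5 11  4 13 15
dp:     1  2  3  4  3  5  3  4  6  5  6  4  6  4  7  8
Maximum dp value is 8.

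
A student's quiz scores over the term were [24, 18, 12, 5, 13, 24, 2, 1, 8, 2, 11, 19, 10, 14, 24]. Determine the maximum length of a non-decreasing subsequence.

Track the smallest tail for each achievable length (allowing ties):
24 → extends → [24]
18 → replaces 24 → [18]
12 → replaces 18 → [12]
5 → replaces 12 → [5]
13 → extends → [5, 13]
24 → extends → [5, 13, 24]
2 → replaces 5 → [2, 13, 24]
1 → replaces 2 → [1, 13, 24]
8 → replaces 13 → [1, 8, 24]
2 → replaces 8 → [1, 2, 24]
11 → replaces 24 → [1, 2, 11]
19 → extends → [1, 2, 11, 19]
10 → replaces 11 → [1, 2, 10, 19]
14 → replaces 19 → [1, 2, 10, 14]
24 → extends → [1, 2, 10, 14, 24]
Five tails, so the longest non-decreasing subsequence has length 5 (e.g. 5, 8, 11, 19, 24).

5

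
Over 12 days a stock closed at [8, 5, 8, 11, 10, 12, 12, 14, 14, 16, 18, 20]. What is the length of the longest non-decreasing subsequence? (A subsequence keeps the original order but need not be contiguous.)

Track the smallest tail for each achievable length (allowing ties):
8 → extends → [8]
5 → replaces 8 → [5]
8 → extends → [5, 8]
11 → extends → [5, 8, 11]
10 → replaces 11 → [5, 8, 10]
12 → extends → [5, 8, 10, 12]
12 → extends → [5, 8, 10, 12, 12]
14 → extends → [5, 8, 10, 12, 12, 14]
14 → extends → [5, 8, 10, 12, 12, 14, 14]
16 → extends → [5, 8, 10, 12, 12, 14, 14, 16]
18 → extends → [5, 8, 10, 12, 12, 14, 14, 16, 18]
20 → extends → [5, 8, 10, 12, 12, 14, 14, 16, 18, 20]
Ten tails, so the longest non-decreasing subsequence has length 10 (e.g. 8, 8, 11, 12, 12, 14, 14, 16, 18, 20).

10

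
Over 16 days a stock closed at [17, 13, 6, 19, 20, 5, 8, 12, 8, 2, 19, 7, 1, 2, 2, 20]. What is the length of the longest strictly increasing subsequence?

5

Let dp[i] be the length of the longest such subsequence ending at index i:
i:      1  2  3  4  5  6  7  8  9 10 11 12 13 14 15 16
a[i]:  17 13  6 19 20  5  8 12  8  2 19  7  1  2  2 20
dp:     1  1  1  2  3  1  2  3  2  1  4  2  1  2  2  5
Maximum dp value is 5.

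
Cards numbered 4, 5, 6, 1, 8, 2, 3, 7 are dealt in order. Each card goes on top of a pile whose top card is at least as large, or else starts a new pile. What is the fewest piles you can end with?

4

The minimum number of non-increasing subsequences covering a sequence equals the length of its longest strictly increasing subsequence.
LIS length is 4 (e.g. 4, 5, 6, 8), so 4 piles are needed.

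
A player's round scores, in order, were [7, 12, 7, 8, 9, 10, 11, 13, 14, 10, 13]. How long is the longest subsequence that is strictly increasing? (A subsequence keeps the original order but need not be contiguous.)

7

Track the smallest tail for each achievable length (strict):
7 → extends → [7]
12 → extends → [7, 12]
7 → already a tail → [7, 12]
8 → replaces 12 → [7, 8]
9 → extends → [7, 8, 9]
10 → extends → [7, 8, 9, 10]
11 → extends → [7, 8, 9, 10, 11]
13 → extends → [7, 8, 9, 10, 11, 13]
14 → extends → [7, 8, 9, 10, 11, 13, 14]
10 → already a tail → [7, 8, 9, 10, 11, 13, 14]
13 → already a tail → [7, 8, 9, 10, 11, 13, 14]
Seven tails, so the longest strictly increasing subsequence has length 7 (e.g. 7, 8, 9, 10, 11, 13, 14).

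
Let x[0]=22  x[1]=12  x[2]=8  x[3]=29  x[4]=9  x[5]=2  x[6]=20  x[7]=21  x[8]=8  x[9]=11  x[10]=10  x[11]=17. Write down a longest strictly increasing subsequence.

Patience tails give the LIS length; then backtrack through the dp parents:
22 → extends → [22]
12 → replaces 22 → [12]
8 → replaces 12 → [8]
29 → extends → [8, 29]
9 → replaces 29 → [8, 9]
2 → replaces 8 → [2, 9]
20 → extends → [2, 9, 20]
21 → extends → [2, 9, 20, 21]
8 → replaces 9 → [2, 8, 20, 21]
11 → replaces 20 → [2, 8, 11, 21]
10 → replaces 11 → [2, 8, 10, 21]
17 → replaces 21 → [2, 8, 10, 17]
Length 4; one witness is 8, 9, 20, 21.

8, 9, 20, 21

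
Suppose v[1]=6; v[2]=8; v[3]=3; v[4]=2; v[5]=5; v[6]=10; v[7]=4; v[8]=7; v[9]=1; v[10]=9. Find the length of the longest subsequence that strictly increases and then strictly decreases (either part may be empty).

5

inc[i] = longest strictly increasing subsequence ending at i; dec[i] = longest strictly decreasing subsequence starting at i:
i:      1  2  3  4  5  6  7  8  9 10
v[i]:   6  8  3  2  5 10  4  7  1  9
inc:    1  2  1  1  2  3  2  3  1  4
dec:    4  4  3  2  3  3  2  2  1  1
Best peak at i=2 (value 8): inc=2, dec=4, length 2+4−1 = 5.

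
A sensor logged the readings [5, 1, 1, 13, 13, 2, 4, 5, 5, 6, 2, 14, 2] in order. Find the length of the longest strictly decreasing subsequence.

3

Let dp[i] be the longest strictly decreasing subsequence ending at i:
i:      1  2  3  4  5  6  7  8  9 10 11 12 13
a[i]:   5  1  1 13 13  2  4  5  5  6  2 14  2
dp:     1  2  2  1  1  2  2  2  2  2  3  1  3
Maximum is 3.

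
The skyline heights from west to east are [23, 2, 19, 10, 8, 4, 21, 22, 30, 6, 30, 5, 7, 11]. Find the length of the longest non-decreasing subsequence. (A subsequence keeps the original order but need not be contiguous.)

Track the smallest tail for each achievable length (allowing ties):
23 → extends → [23]
2 → replaces 23 → [2]
19 → extends → [2, 19]
10 → replaces 19 → [2, 10]
8 → replaces 10 → [2, 8]
4 → replaces 8 → [2, 4]
21 → extends → [2, 4, 21]
22 → extends → [2, 4, 21, 22]
30 → extends → [2, 4, 21, 22, 30]
6 → replaces 21 → [2, 4, 6, 22, 30]
30 → extends → [2, 4, 6, 22, 30, 30]
5 → replaces 6 → [2, 4, 5, 22, 30, 30]
7 → replaces 22 → [2, 4, 5, 7, 30, 30]
11 → replaces 30 → [2, 4, 5, 7, 11, 30]
Six tails, so the longest non-decreasing subsequence has length 6 (e.g. 2, 19, 21, 22, 30, 30).

6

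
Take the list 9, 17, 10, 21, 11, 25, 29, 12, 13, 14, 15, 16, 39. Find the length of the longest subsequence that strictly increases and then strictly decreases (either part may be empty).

inc[i] = longest strictly increasing subsequence ending at i; dec[i] = longest strictly decreasing subsequence starting at i:
i:      1  2  3  4  5  6  7  8  9 10 11 12 13
a[i]:   9 17 10 21 11 25 29 12 13 14 15 16 39
inc:    1  2  2  3  3  4  5  4  5  6  7  8  9
dec:    1  2  1  2  1  2  2  1  1  1  1  1  1
Best peak at i=13 (value 39): inc=9, dec=1, length 9+1−1 = 9.

9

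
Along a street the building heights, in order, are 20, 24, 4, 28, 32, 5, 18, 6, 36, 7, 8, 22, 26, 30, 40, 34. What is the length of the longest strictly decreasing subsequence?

3

Let dp[i] be the longest strictly decreasing subsequence ending at i:
i:      1  2  3  4  5  6  7  8  9 10 11 12 13 14 15 16
a[i]:  20 24  4 28 32  5 18  6 36  7  8 22 26 30 40 34
dp:     1  1  2  1  1  2  2  3  1  3  3  2  2  2  1  2
Maximum is 3.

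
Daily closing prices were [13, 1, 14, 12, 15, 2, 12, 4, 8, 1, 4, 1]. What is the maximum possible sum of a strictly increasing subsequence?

Let S[i] be the best sum of a strictly increasing subsequence ending at i:
i:      1  2  3  4  5  6  7  8  9 10 11 12
a[i]:  13  1 14 12 15  2 12  4  8  1  4  1
S:     13  1 27 13 42  3 15  7 15  1  7  1
Maximum is 42 (e.g. 13 + 14 + 15).

42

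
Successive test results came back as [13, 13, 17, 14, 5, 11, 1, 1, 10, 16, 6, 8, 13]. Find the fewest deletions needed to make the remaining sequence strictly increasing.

Fewest deletions = n − (longest strictly increasing subsequence).
Patience tails:
13 → extends → [13]
13 → already a tail → [13]
17 → extends → [13, 17]
14 → replaces 17 → [13, 14]
5 → replaces 13 → [5, 14]
11 → replaces 14 → [5, 11]
1 → replaces 5 → [1, 11]
1 → already a tail → [1, 11]
10 → replaces 11 → [1, 10]
16 → extends → [1, 10, 16]
6 → replaces 10 → [1, 6, 16]
8 → replaces 16 → [1, 6, 8]
13 → extends → [1, 6, 8, 13]
Longest strictly increasing subsequence has length 4, so deletions = 13 − 4 = 9.

9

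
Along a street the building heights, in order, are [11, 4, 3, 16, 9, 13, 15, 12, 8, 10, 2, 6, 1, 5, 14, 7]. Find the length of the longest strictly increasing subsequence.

Track the smallest tail for each achievable length (strict):
11 → extends → [11]
4 → replaces 11 → [4]
3 → replaces 4 → [3]
16 → extends → [3, 16]
9 → replaces 16 → [3, 9]
13 → extends → [3, 9, 13]
15 → extends → [3, 9, 13, 15]
12 → replaces 13 → [3, 9, 12, 15]
8 → replaces 9 → [3, 8, 12, 15]
10 → replaces 12 → [3, 8, 10, 15]
2 → replaces 3 → [2, 8, 10, 15]
6 → replaces 8 → [2, 6, 10, 15]
1 → replaces 2 → [1, 6, 10, 15]
5 → replaces 6 → [1, 5, 10, 15]
14 → replaces 15 → [1, 5, 10, 14]
7 → replaces 10 → [1, 5, 7, 14]
Four tails, so the longest strictly increasing subsequence has length 4 (e.g. 4, 9, 13, 15).

4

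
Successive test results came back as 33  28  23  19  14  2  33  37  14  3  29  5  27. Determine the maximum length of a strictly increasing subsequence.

4

Track the smallest tail for each achievable length (strict):
33 → extends → [33]
28 → replaces 33 → [28]
23 → replaces 28 → [23]
19 → replaces 23 → [19]
14 → replaces 19 → [14]
2 → replaces 14 → [2]
33 → extends → [2, 33]
37 → extends → [2, 33, 37]
14 → replaces 33 → [2, 14, 37]
3 → replaces 14 → [2, 3, 37]
29 → replaces 37 → [2, 3, 29]
5 → replaces 29 → [2, 3, 5]
27 → extends → [2, 3, 5, 27]
Four tails, so the longest strictly increasing subsequence has length 4 (e.g. 2, 3, 5, 27).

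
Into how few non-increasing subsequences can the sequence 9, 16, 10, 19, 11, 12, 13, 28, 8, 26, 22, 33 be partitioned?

Place each on the leftmost legal pile:
9 → new pile 1 (tops now [9])
16 → new pile 2 (tops now [9, 16])
10 → pile 2 (tops now [9, 10])
19 → new pile 3 (tops now [9, 10, 19])
11 → pile 3 (tops now [9, 10, 11])
12 → new pile 4 (tops now [9, 10, 11, 12])
13 → new pile 5 (tops now [9, 10, 11, 12, 13])
28 → new pile 6 (tops now [9, 10, 11, 12, 13, 28])
8 → pile 1 (tops now [8, 10, 11, 12, 13, 28])
26 → pile 6 (tops now [8, 10, 11, 12, 13, 26])
22 → pile 6 (tops now [8, 10, 11, 12, 13, 22])
33 → new pile 7 (tops now [8, 10, 11, 12, 13, 22, 33])
Seven piles.

7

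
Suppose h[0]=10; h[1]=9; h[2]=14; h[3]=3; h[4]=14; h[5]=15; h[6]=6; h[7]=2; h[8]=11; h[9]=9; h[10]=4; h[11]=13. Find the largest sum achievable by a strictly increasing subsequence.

39

Let S[i] be the best sum of a strictly increasing subsequence ending at i:
i:      0  1  2  3  4  5  6  7  8  9 10 11
h[i]:  10  9 14  3 14 15  6  2 11  9  4 13
S:     10  9 24  3 24 39  9  2 21 18  7 34
Maximum is 39 (e.g. 10 + 14 + 15).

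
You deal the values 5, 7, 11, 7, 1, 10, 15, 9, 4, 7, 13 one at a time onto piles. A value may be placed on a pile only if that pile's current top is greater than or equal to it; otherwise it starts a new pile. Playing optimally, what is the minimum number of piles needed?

4

Place each on the leftmost legal pile:
5 → new pile 1 (tops now [5])
7 → new pile 2 (tops now [5, 7])
11 → new pile 3 (tops now [5, 7, 11])
7 → pile 2 (tops now [5, 7, 11])
1 → pile 1 (tops now [1, 7, 11])
10 → pile 3 (tops now [1, 7, 10])
15 → new pile 4 (tops now [1, 7, 10, 15])
9 → pile 3 (tops now [1, 7, 9, 15])
4 → pile 2 (tops now [1, 4, 9, 15])
7 → pile 3 (tops now [1, 4, 7, 15])
13 → pile 4 (tops now [1, 4, 7, 13])
Four piles.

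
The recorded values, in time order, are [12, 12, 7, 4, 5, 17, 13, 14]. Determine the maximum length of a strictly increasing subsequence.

4

Track the smallest tail for each achievable length (strict):
12 → extends → [12]
12 → already a tail → [12]
7 → replaces 12 → [7]
4 → replaces 7 → [4]
5 → extends → [4, 5]
17 → extends → [4, 5, 17]
13 → replaces 17 → [4, 5, 13]
14 → extends → [4, 5, 13, 14]
Four tails, so the longest strictly increasing subsequence has length 4 (e.g. 4, 5, 13, 14).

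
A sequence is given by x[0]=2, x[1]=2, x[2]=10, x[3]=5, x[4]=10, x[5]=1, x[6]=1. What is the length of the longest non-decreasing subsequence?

Let dp[i] be the length of the longest such subsequence ending at index i:
i:      0  1  2  3  4  5  6
x[i]:   2  2 10  5 10  1  1
dp:     1  2  3  3  4  1  2
Maximum dp value is 4.

4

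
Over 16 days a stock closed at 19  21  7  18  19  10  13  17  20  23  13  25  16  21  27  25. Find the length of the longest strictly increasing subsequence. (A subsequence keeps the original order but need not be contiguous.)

8

Track the smallest tail for each achievable length (strict):
19 → extends → [19]
21 → extends → [19, 21]
7 → replaces 19 → [7, 21]
18 → replaces 21 → [7, 18]
19 → extends → [7, 18, 19]
10 → replaces 18 → [7, 10, 19]
13 → replaces 19 → [7, 10, 13]
17 → extends → [7, 10, 13, 17]
20 → extends → [7, 10, 13, 17, 20]
23 → extends → [7, 10, 13, 17, 20, 23]
13 → already a tail → [7, 10, 13, 17, 20, 23]
25 → extends → [7, 10, 13, 17, 20, 23, 25]
16 → replaces 17 → [7, 10, 13, 16, 20, 23, 25]
21 → replaces 23 → [7, 10, 13, 16, 20, 21, 25]
27 → extends → [7, 10, 13, 16, 20, 21, 25, 27]
25 → already a tail → [7, 10, 13, 16, 20, 21, 25, 27]
Eight tails, so the longest strictly increasing subsequence has length 8 (e.g. 7, 10, 13, 17, 20, 23, 25, 27).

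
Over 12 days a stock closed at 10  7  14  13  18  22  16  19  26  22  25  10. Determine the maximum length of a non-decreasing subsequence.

Track the smallest tail for each achievable length (allowing ties):
10 → extends → [10]
7 → replaces 10 → [7]
14 → extends → [7, 14]
13 → replaces 14 → [7, 13]
18 → extends → [7, 13, 18]
22 → extends → [7, 13, 18, 22]
16 → replaces 18 → [7, 13, 16, 22]
19 → replaces 22 → [7, 13, 16, 19]
26 → extends → [7, 13, 16, 19, 26]
22 → replaces 26 → [7, 13, 16, 19, 22]
25 → extends → [7, 13, 16, 19, 22, 25]
10 → replaces 13 → [7, 10, 16, 19, 22, 25]
Six tails, so the longest non-decreasing subsequence has length 6 (e.g. 10, 14, 18, 22, 22, 25).

6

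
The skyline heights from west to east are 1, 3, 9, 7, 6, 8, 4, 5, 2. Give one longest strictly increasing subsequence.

1, 3, 7, 8

Patience tails give the LIS length; then backtrack through the dp parents:
1 → extends → [1]
3 → extends → [1, 3]
9 → extends → [1, 3, 9]
7 → replaces 9 → [1, 3, 7]
6 → replaces 7 → [1, 3, 6]
8 → extends → [1, 3, 6, 8]
4 → replaces 6 → [1, 3, 4, 8]
5 → replaces 8 → [1, 3, 4, 5]
2 → replaces 3 → [1, 2, 4, 5]
Length 4; one witness is 1, 3, 7, 8.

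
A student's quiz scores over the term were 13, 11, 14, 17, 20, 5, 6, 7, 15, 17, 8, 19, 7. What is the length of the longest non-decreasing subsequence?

6

Let dp[i] be the length of the longest such subsequence ending at index i:
i:      1  2  3  4  5  6  7  8  9 10 11 12 13
a[i]:  13 11 14 17 20  5  6  7 15 17  8 19  7
dp:     1  1  2  3  4  1  2  3  4  5  4  6  4
Maximum dp value is 6.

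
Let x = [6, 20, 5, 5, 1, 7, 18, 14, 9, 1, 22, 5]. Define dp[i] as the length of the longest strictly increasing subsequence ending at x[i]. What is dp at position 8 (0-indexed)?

3

dp[i] = 1 + max{dp[j] : j<i, x[j]<x[i]} (or 1 if no such j):
i:      0  1  2  3  4  5  6  7  8  9 10 11
x[i]:   6 20  5  5  1  7 18 14  9  1 22  5
dp:     1  2  1  1  1  2  3  3  3  1  4  2
At index 8 the value is 3.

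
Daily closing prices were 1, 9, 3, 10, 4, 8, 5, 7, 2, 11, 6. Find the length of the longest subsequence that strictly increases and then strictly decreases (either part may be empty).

inc[i] = longest strictly increasing subsequence ending at i; dec[i] = longest strictly decreasing subsequence starting at i:
i:      1  2  3  4  5  6  7  8  9 10 11
a[i]:   1  9  3 10  4  8  5  7  2 11  6
inc:    1  2  2  3  3  4  4  5  2  6  5
dec:    1  4  2  4  2  3  2  2  1  2  1
Best peak at i=10 (value 11): inc=6, dec=2, length 6+2−1 = 7.

7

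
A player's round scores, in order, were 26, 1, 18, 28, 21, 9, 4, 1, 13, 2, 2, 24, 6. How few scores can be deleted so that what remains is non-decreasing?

Fewest deletions = n − (longest non-decreasing subsequence).
i:      1  2  3  4  5  6  7  8  9 10 11 12 13
a[i]:  26  1 18 28 21  9  4  1 13  2  2 24  6
dp:     1  1  2  3  3  2  2  2  3  3  4  5  5
max dp = 5, so deletions = 13 − 5 = 8.

8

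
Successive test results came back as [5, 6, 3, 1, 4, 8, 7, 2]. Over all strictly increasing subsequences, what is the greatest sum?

Let S[i] be the best sum of a strictly increasing subsequence ending at i:
i:      1  2  3  4  5  6  7  8
a[i]:   5  6  3  1  4  8  7  2
S:      5 11  3  1  7 19 18  3
Maximum is 19 (e.g. 5 + 6 + 8).

19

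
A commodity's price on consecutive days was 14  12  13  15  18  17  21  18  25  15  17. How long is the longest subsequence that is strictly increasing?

6

Let dp[i] be the length of the longest such subsequence ending at index i:
i:      1  2  3  4  5  6  7  8  9 10 11
a[i]:  14 12 13 15 18 17 21 18 25 15 17
dp:     1  1  2  3  4  4  5  5  6  3  4
Maximum dp value is 6.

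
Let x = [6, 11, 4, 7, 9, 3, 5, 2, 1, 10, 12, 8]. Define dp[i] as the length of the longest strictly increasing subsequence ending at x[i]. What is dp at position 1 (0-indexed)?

dp[i] = 1 + max{dp[j] : j<i, x[j]<x[i]} (or 1 if no such j):
i:      0  1  2  3  4  5  6  7  8  9 10 11
x[i]:   6 11  4  7  9  3  5  2  1 10 12  8
dp:     1  2  1  2  3  1  2  1  1  4  5  3
At index 1 the value is 2.

2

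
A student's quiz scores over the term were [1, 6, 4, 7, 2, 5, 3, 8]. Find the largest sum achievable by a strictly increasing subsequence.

22

Let S[i] be the best sum of a strictly increasing subsequence ending at i:
i:      1  2  3  4  5  6  7  8
a[i]:   1  6  4  7  2  5  3  8
S:      1  7  5 14  3 10  6 22
Maximum is 22 (e.g. 1 + 6 + 7 + 8).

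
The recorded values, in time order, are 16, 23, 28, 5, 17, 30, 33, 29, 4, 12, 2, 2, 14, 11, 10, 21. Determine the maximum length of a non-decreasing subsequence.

Track the smallest tail for each achievable length (allowing ties):
16 → extends → [16]
23 → extends → [16, 23]
28 → extends → [16, 23, 28]
5 → replaces 16 → [5, 23, 28]
17 → replaces 23 → [5, 17, 28]
30 → extends → [5, 17, 28, 30]
33 → extends → [5, 17, 28, 30, 33]
29 → replaces 30 → [5, 17, 28, 29, 33]
4 → replaces 5 → [4, 17, 28, 29, 33]
12 → replaces 17 → [4, 12, 28, 29, 33]
2 → replaces 4 → [2, 12, 28, 29, 33]
2 → replaces 12 → [2, 2, 28, 29, 33]
14 → replaces 28 → [2, 2, 14, 29, 33]
11 → replaces 14 → [2, 2, 11, 29, 33]
10 → replaces 11 → [2, 2, 10, 29, 33]
21 → replaces 29 → [2, 2, 10, 21, 33]
Five tails, so the longest non-decreasing subsequence has length 5 (e.g. 16, 23, 28, 30, 33).

5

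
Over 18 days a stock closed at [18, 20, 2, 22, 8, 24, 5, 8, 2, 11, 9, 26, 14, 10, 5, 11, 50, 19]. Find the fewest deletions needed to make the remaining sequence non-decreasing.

11

Fewest deletions = n − (longest non-decreasing subsequence).
Patience tails:
18 → extends → [18]
20 → extends → [18, 20]
2 → replaces 18 → [2, 20]
22 → extends → [2, 20, 22]
8 → replaces 20 → [2, 8, 22]
24 → extends → [2, 8, 22, 24]
5 → replaces 8 → [2, 5, 22, 24]
8 → replaces 22 → [2, 5, 8, 24]
2 → replaces 5 → [2, 2, 8, 24]
11 → replaces 24 → [2, 2, 8, 11]
9 → replaces 11 → [2, 2, 8, 9]
26 → extends → [2, 2, 8, 9, 26]
14 → replaces 26 → [2, 2, 8, 9, 14]
10 → replaces 14 → [2, 2, 8, 9, 10]
5 → replaces 8 → [2, 2, 5, 9, 10]
11 → extends → [2, 2, 5, 9, 10, 11]
50 → extends → [2, 2, 5, 9, 10, 11, 50]
19 → replaces 50 → [2, 2, 5, 9, 10, 11, 19]
Longest non-decreasing subsequence has length 7, so deletions = 18 − 7 = 11.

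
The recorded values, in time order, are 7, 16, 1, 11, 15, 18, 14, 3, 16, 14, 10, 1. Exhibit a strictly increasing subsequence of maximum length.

Patience tails give the LIS length; then backtrack through the dp parents:
7 → extends → [7]
16 → extends → [7, 16]
1 → replaces 7 → [1, 16]
11 → replaces 16 → [1, 11]
15 → extends → [1, 11, 15]
18 → extends → [1, 11, 15, 18]
14 → replaces 15 → [1, 11, 14, 18]
3 → replaces 11 → [1, 3, 14, 18]
16 → replaces 18 → [1, 3, 14, 16]
14 → already a tail → [1, 3, 14, 16]
10 → replaces 14 → [1, 3, 10, 16]
1 → already a tail → [1, 3, 10, 16]
Length 4; one witness is 7, 11, 15, 18.

7, 11, 15, 18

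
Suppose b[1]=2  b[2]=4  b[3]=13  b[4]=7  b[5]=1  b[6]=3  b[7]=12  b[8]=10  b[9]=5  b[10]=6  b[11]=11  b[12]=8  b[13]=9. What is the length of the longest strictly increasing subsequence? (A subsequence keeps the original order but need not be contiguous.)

6

Track the smallest tail for each achievable length (strict):
2 → extends → [2]
4 → extends → [2, 4]
13 → extends → [2, 4, 13]
7 → replaces 13 → [2, 4, 7]
1 → replaces 2 → [1, 4, 7]
3 → replaces 4 → [1, 3, 7]
12 → extends → [1, 3, 7, 12]
10 → replaces 12 → [1, 3, 7, 10]
5 → replaces 7 → [1, 3, 5, 10]
6 → replaces 10 → [1, 3, 5, 6]
11 → extends → [1, 3, 5, 6, 11]
8 → replaces 11 → [1, 3, 5, 6, 8]
9 → extends → [1, 3, 5, 6, 8, 9]
Six tails, so the longest strictly increasing subsequence has length 6 (e.g. 2, 4, 5, 6, 8, 9).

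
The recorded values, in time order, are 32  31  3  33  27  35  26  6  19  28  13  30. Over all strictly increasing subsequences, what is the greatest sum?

Let S[i] be the best sum of a strictly increasing subsequence ending at i:
i:       1   2   3   4   5   6   7   8   9  10  11  12
a[i]:   32  31   3  33  27  35  26   6  19  28  13  30
S:      32  31   3  65  30 100  29   9  28  58  22  88
Maximum is 100 (e.g. 32 + 33 + 35).

100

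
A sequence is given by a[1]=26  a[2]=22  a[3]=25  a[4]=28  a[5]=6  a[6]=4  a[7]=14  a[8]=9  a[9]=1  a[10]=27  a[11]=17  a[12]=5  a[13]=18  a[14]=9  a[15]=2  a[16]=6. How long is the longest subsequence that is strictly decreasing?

6

Negate each value so 'decreasing' becomes 'increasing', then run patience tails on the negated sequence:
-26 → extends → [-26]
-22 → extends → [-26, -22]
-25 → replaces -22 → [-26, -25]
-28 → replaces -26 → [-28, -25]
-6 → extends → [-28, -25, -6]
-4 → extends → [-28, -25, -6, -4]
-14 → replaces -6 → [-28, -25, -14, -4]
-9 → replaces -4 → [-28, -25, -14, -9]
-1 → extends → [-28, -25, -14, -9, -1]
-27 → replaces -25 → [-28, -27, -14, -9, -1]
-17 → replaces -14 → [-28, -27, -17, -9, -1]
-5 → replaces -1 → [-28, -27, -17, -9, -5]
-18 → replaces -17 → [-28, -27, -18, -9, -5]
-9 → already a tail → [-28, -27, -18, -9, -5]
-2 → extends → [-28, -27, -18, -9, -5, -2]
-6 → replaces -5 → [-28, -27, -18, -9, -6, -2]
Six tails, so the longest strictly decreasing subsequence of the original has length 6.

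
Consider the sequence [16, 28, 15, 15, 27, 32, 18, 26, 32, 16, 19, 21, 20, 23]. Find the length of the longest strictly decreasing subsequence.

Negate each value so 'decreasing' becomes 'increasing', then run patience tails on the negated sequence:
-16 → extends → [-16]
-28 → replaces -16 → [-28]
-15 → extends → [-28, -15]
-15 → already a tail → [-28, -15]
-27 → replaces -15 → [-28, -27]
-32 → replaces -28 → [-32, -27]
-18 → extends → [-32, -27, -18]
-26 → replaces -18 → [-32, -27, -26]
-32 → already a tail → [-32, -27, -26]
-16 → extends → [-32, -27, -26, -16]
-19 → replaces -16 → [-32, -27, -26, -19]
-21 → replaces -19 → [-32, -27, -26, -21]
-20 → extends → [-32, -27, -26, -21, -20]
-23 → replaces -21 → [-32, -27, -26, -23, -20]
Five tails, so the longest strictly decreasing subsequence of the original has length 5.

5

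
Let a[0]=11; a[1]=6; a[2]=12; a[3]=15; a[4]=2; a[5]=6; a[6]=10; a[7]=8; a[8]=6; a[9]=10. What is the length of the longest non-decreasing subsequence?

Track the smallest tail for each achievable length (allowing ties):
11 → extends → [11]
6 → replaces 11 → [6]
12 → extends → [6, 12]
15 → extends → [6, 12, 15]
2 → replaces 6 → [2, 12, 15]
6 → replaces 12 → [2, 6, 15]
10 → replaces 15 → [2, 6, 10]
8 → replaces 10 → [2, 6, 8]
6 → replaces 8 → [2, 6, 6]
10 → extends → [2, 6, 6, 10]
Four tails, so the longest non-decreasing subsequence has length 4 (e.g. 6, 6, 10, 10).

4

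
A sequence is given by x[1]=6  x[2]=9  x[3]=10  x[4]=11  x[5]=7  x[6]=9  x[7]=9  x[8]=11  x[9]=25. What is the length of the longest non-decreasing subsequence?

6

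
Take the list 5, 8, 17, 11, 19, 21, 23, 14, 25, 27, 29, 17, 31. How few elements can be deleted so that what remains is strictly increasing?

3

Fewest deletions = n − (longest strictly increasing subsequence).
Patience tails:
5 → extends → [5]
8 → extends → [5, 8]
17 → extends → [5, 8, 17]
11 → replaces 17 → [5, 8, 11]
19 → extends → [5, 8, 11, 19]
21 → extends → [5, 8, 11, 19, 21]
23 → extends → [5, 8, 11, 19, 21, 23]
14 → replaces 19 → [5, 8, 11, 14, 21, 23]
25 → extends → [5, 8, 11, 14, 21, 23, 25]
27 → extends → [5, 8, 11, 14, 21, 23, 25, 27]
29 → extends → [5, 8, 11, 14, 21, 23, 25, 27, 29]
17 → replaces 21 → [5, 8, 11, 14, 17, 23, 25, 27, 29]
31 → extends → [5, 8, 11, 14, 17, 23, 25, 27, 29, 31]
Longest strictly increasing subsequence has length 10, so deletions = 13 − 10 = 3.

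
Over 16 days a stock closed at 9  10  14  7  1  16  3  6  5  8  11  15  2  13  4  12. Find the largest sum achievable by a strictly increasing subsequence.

Let S[i] be the best sum of a strictly increasing subsequence ending at i:
i:      1  2  3  4  5  6  7  8  9 10 11 12 13 14 15 16
a[i]:   9 10 14  7  1 16  3  6  5  8 11 15  2 13  4 12
S:      9 19 33  7  1 49  4 10  9 18 30 48  3 43  8 42
Maximum is 49 (e.g. 9 + 10 + 14 + 16).

49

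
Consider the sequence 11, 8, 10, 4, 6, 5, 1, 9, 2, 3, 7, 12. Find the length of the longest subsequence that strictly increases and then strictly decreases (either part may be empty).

inc[i] = longest strictly increasing subsequence ending at i; dec[i] = longest strictly decreasing subsequence starting at i:
i:      1  2  3  4  5  6  7  8  9 10 11 12
a[i]:  11  8 10  4  6  5  1  9  2  3  7 12
inc:    1  1  2  1  2  2  1  3  2  3  4  5
dec:    5  4  4  2  3  2  1  2  1  1  1  1
Best peak at i=1 (value 11): inc=1, dec=5, length 1+5−1 = 5.

5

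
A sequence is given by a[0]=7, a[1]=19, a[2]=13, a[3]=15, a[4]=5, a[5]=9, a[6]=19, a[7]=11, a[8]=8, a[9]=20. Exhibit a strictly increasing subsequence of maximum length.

Patience tails give the LIS length; then backtrack through the dp parents:
7 → extends → [7]
19 → extends → [7, 19]
13 → replaces 19 → [7, 13]
15 → extends → [7, 13, 15]
5 → replaces 7 → [5, 13, 15]
9 → replaces 13 → [5, 9, 15]
19 → extends → [5, 9, 15, 19]
11 → replaces 15 → [5, 9, 11, 19]
8 → replaces 9 → [5, 8, 11, 19]
20 → extends → [5, 8, 11, 19, 20]
Length 5; one witness is 7, 13, 15, 19, 20.

7, 13, 15, 19, 20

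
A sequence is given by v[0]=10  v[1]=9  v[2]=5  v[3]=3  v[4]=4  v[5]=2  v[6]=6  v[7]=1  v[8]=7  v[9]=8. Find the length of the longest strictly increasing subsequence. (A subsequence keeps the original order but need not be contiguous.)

Let dp[i] be the length of the longest such subsequence ending at index i:
i:      0  1  2  3  4  5  6  7  8  9
v[i]:  10  9  5  3  4  2  6  1  7  8
dp:     1  1  1  1  2  1  3  1  4  5
Maximum dp value is 5.

5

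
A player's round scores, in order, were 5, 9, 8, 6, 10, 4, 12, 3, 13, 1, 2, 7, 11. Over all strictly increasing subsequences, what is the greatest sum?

49

Let S[i] be the best sum of a strictly increasing subsequence ending at i:
i:      1  2  3  4  5  6  7  8  9 10 11 12 13
a[i]:   5  9  8  6 10  4 12  3 13  1  2  7 11
S:      5 14 13 11 24  4 36  3 49  1  3 18 35
Maximum is 49 (e.g. 5 + 9 + 10 + 12 + 13).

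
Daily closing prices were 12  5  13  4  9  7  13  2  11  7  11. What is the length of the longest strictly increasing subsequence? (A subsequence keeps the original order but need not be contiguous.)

Let dp[i] be the length of the longest such subsequence ending at index i:
i:      1  2  3  4  5  6  7  8  9 10 11
a[i]:  12  5 13  4  9  7 13  2 11  7 11
dp:     1  1  2  1  2  2  3  1  3  2  3
Maximum dp value is 3.

3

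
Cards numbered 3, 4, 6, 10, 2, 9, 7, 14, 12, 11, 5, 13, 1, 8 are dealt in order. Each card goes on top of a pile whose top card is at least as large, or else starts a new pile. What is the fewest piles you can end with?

6

The minimum number of non-increasing subsequences covering a sequence equals the length of its longest strictly increasing subsequence.
LIS length is 6 (e.g. 3, 4, 6, 10, 12, 13), so 6 piles are needed.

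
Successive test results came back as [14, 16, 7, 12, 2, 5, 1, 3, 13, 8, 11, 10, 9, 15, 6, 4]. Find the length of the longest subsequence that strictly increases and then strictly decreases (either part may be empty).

inc[i] = longest strictly increasing subsequence ending at i; dec[i] = longest strictly decreasing subsequence starting at i:
i:      1  2  3  4  5  6  7  8  9 10 11 12 13 14 15 16
a[i]:  14 16  7 12  2  5  1  3 13  8 11 10  9 15  6  4
inc:    1  2  1  2  1  2  1  2  3  3  4  4  4  5  3  3
dec:    7  7  3  6  2  2  1  1  6  3  5  4  3  3  2  1
Best peak at i=2 (value 16): inc=2, dec=7, length 2+7−1 = 8.

8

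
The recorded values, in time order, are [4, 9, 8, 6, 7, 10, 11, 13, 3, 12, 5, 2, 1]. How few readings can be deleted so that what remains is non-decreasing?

7

Fewest deletions = n − (longest non-decreasing subsequence).
Patience tails:
4 → extends → [4]
9 → extends → [4, 9]
8 → replaces 9 → [4, 8]
6 → replaces 8 → [4, 6]
7 → extends → [4, 6, 7]
10 → extends → [4, 6, 7, 10]
11 → extends → [4, 6, 7, 10, 11]
13 → extends → [4, 6, 7, 10, 11, 13]
3 → replaces 4 → [3, 6, 7, 10, 11, 13]
12 → replaces 13 → [3, 6, 7, 10, 11, 12]
5 → replaces 6 → [3, 5, 7, 10, 11, 12]
2 → replaces 3 → [2, 5, 7, 10, 11, 12]
1 → replaces 2 → [1, 5, 7, 10, 11, 12]
Longest non-decreasing subsequence has length 6, so deletions = 13 − 6 = 7.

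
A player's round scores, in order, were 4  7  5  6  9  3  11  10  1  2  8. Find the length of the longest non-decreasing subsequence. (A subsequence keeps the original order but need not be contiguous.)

5

Track the smallest tail for each achievable length (allowing ties):
4 → extends → [4]
7 → extends → [4, 7]
5 → replaces 7 → [4, 5]
6 → extends → [4, 5, 6]
9 → extends → [4, 5, 6, 9]
3 → replaces 4 → [3, 5, 6, 9]
11 → extends → [3, 5, 6, 9, 11]
10 → replaces 11 → [3, 5, 6, 9, 10]
1 → replaces 3 → [1, 5, 6, 9, 10]
2 → replaces 5 → [1, 2, 6, 9, 10]
8 → replaces 9 → [1, 2, 6, 8, 10]
Five tails, so the longest non-decreasing subsequence has length 5 (e.g. 4, 5, 6, 9, 11).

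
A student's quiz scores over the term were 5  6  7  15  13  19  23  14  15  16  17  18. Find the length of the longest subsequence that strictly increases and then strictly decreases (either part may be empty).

9

inc[i] = longest strictly increasing subsequence ending at i; dec[i] = longest strictly decreasing subsequence starting at i:
i:      1  2  3  4  5  6  7  8  9 10 11 12
a[i]:   5  6  7 15 13 19 23 14 15 16 17 18
inc:    1  2  3  4  4  5  6  5  6  7  8  9
dec:    1  1  1  2  1  2  2  1  1  1  1  1
Best peak at i=12 (value 18): inc=9, dec=1, length 9+1−1 = 9.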